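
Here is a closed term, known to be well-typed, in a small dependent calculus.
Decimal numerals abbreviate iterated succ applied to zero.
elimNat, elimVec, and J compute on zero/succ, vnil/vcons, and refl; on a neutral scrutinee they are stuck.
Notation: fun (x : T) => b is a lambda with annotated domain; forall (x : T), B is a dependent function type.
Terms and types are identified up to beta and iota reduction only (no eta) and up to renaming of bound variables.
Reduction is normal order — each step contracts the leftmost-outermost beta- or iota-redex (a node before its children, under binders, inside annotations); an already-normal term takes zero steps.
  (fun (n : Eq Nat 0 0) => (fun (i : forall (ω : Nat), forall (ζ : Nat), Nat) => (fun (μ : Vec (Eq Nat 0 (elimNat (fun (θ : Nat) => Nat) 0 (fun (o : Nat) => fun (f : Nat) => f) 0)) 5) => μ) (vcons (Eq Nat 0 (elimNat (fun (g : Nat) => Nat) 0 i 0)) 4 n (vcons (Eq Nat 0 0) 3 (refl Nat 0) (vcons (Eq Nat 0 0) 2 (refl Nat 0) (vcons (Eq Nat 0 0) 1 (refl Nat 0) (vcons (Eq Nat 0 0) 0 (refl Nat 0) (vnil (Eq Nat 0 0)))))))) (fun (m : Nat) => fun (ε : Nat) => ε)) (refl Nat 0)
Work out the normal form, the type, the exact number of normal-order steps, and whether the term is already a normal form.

resulting normal form:
  vcons (Eq Nat 0 0) 4 (refl Nat 0) (vcons (Eq Nat 0 0) 3 (refl Nat 0) (vcons (Eq Nat 0 0) 2 (refl Nat 0) (vcons (Eq Nat 0 0) 1 (refl Nat 0) (vcons (Eq Nat 0 0) 0 (refl Nat 0) (vnil (Eq Nat 0 0))))))
inferred type:
  Vec (Eq Nat 0 0) 5
normal-order step count: 4
already normal: no
first redex: a beta-redex


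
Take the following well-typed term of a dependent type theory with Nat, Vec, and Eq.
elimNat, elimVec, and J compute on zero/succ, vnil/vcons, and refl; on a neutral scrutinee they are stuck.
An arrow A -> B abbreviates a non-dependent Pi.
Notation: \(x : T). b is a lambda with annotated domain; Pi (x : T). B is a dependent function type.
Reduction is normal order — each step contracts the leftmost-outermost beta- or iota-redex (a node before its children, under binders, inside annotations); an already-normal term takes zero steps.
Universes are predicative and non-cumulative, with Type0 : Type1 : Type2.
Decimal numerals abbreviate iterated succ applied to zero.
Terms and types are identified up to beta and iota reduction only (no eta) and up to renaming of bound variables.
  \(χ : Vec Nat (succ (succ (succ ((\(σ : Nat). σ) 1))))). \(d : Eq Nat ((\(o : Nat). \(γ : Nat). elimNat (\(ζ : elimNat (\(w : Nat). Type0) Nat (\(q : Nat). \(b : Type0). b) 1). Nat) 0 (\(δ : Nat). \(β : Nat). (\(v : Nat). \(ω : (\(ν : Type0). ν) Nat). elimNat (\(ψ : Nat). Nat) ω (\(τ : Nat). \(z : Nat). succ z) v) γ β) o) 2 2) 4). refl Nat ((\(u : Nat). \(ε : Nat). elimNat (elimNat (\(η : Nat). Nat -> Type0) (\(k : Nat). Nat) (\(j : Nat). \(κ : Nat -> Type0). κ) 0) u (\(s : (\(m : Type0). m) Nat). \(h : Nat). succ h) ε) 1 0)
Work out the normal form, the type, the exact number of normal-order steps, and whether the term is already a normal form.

reduced normal form:
  \(χ : Vec Nat 4). \(σ : Eq Nat 4 4). refl Nat 1
inferred type:
  Vec Nat 4 -> Eq Nat 4 4 -> Eq Nat 1 1
steps to reach normal form (normal order): 31
term was already normal: no
first contracted redex: a beta-redex


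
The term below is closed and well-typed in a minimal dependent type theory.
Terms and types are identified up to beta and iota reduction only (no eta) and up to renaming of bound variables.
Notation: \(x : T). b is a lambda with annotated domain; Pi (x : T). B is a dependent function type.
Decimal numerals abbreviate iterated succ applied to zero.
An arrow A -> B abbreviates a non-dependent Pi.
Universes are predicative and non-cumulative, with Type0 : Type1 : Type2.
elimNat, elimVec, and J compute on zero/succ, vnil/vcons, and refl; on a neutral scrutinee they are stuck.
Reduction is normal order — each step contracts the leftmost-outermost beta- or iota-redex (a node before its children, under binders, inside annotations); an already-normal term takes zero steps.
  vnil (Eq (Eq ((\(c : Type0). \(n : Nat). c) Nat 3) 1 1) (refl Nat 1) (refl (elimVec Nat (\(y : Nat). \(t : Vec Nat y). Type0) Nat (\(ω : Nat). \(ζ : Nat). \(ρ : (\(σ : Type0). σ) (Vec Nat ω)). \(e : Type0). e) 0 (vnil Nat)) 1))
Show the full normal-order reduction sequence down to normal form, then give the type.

normal-order reduction:
  vnil (Eq (Eq ((\(c : Type0). \(n : Nat). c) Nat 3) 1 1) (refl Nat 1) (refl (elimVec Nat (\(y : Nat). \(t : Vec Nat y). Type0) Nat (\(ω : Nat). \(ζ : Nat). \(ρ : (\(σ : Type0). σ) (Vec Nat ω)). \(e : Type0). e) 0 (vnil Nat)) 1))
  ~> vnil (Eq (Eq ((\(c : Nat). Nat) 3) 1 1) (refl Nat 1) (refl (elimVec Nat (\(n : Nat). \(y : Vec Nat n). Type0) Nat (\(t : Nat). \(ω : Nat). \(ζ : (\(ρ : Type0). ρ) (Vec Nat t)). \(σ : Type0). σ) 0 (vnil Nat)) 1))
  ~> vnil (Eq (Eq Nat 1 1) (refl Nat 1) (refl (elimVec Nat (\(c : Nat). \(n : Vec Nat c). Type0) Nat (\(y : Nat). \(t : Nat). \(ω : (\(ζ : Type0). ζ) (Vec Nat y)). \(ρ : Type0). ρ) 0 (vnil Nat)) 1))
  ~> vnil (Eq (Eq Nat 1 1) (refl Nat 1) (refl Nat 1))
inferred type:
  Vec (Eq (Eq Nat 1 1) (refl Nat 1) (refl Nat 1)) 0


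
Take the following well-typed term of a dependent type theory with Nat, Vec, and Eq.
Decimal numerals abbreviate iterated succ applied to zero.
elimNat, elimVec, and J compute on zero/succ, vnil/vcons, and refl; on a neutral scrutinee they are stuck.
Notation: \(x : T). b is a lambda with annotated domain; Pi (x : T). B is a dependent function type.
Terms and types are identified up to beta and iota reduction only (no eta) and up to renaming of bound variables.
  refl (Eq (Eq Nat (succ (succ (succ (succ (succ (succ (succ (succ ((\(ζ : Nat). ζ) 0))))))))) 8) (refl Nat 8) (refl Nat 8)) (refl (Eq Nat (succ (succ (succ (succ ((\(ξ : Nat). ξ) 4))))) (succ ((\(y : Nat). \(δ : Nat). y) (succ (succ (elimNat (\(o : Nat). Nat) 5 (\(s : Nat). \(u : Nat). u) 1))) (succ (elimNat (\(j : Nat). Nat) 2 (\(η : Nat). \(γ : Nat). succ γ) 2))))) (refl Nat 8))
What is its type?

type:
  Eq (Eq (Eq Nat 8 8) (refl Nat 8) (refl Nat 8)) (refl (Eq Nat 8 8) (refl Nat 8)) (refl (Eq Nat 8 8) (refl Nat 8))


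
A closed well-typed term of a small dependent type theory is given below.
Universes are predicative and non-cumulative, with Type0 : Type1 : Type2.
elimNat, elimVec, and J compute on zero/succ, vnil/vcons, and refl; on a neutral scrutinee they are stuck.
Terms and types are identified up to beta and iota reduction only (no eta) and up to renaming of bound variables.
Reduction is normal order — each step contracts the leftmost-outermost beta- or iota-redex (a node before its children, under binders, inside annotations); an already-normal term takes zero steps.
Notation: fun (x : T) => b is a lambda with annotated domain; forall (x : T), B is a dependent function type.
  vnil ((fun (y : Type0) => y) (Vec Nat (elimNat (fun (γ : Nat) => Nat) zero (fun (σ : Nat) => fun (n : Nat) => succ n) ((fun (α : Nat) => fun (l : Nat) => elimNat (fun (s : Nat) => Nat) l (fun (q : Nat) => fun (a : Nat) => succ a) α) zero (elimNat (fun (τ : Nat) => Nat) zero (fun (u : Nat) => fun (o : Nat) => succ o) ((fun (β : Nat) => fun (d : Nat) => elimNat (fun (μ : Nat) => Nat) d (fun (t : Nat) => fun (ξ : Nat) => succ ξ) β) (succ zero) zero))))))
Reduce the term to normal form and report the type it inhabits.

normal form:
  vnil (Vec Nat (succ zero))
inferred type:
  Vec (Vec Nat (succ zero)) zero


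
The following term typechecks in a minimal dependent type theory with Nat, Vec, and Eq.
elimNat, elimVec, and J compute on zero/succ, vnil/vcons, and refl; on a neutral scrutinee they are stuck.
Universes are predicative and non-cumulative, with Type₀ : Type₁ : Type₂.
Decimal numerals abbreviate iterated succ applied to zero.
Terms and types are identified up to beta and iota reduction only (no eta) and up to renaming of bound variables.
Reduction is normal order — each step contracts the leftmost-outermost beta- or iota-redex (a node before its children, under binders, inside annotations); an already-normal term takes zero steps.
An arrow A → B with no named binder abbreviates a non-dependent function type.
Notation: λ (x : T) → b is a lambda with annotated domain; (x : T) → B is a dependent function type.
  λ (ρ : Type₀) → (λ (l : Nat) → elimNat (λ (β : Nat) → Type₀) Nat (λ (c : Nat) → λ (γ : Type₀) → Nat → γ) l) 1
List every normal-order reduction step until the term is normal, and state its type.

normal-order reduction:
  λ (ρ : Type₀) → (λ (l : Nat) → elimNat (λ (β : Nat) → Type₀) Nat (λ (c : Nat) → λ (γ : Type₀) → Nat → γ) l) 1
  ~> λ (ρ : Type₀) → elimNat (λ (l : Nat) → Type₀) Nat (λ (β : Nat) → λ (c : Type₀) → Nat → c) 1
  ~> λ (ρ : Type₀) → (λ (l : Nat) → λ (β : Type₀) → Nat → β) 0 (elimNat (λ (c : Nat) → Type₀) Nat (λ (γ : Nat) → λ (d : Type₀) → Nat → d) 0)
  ~> λ (ρ : Type₀) → (λ (l : Type₀) → Nat → l) (elimNat (λ (β : Nat) → Type₀) Nat (λ (c : Nat) → λ (γ : Type₀) → Nat → γ) 0)
  ~> λ (ρ : Type₀) → Nat → elimNat (λ (l : Nat) → Type₀) Nat (λ (β : Nat) → λ (c : Type₀) → Nat → c) 0
  ~> λ (ρ : Type₀) → Nat → Nat
type:
  Type₀ → Type₀


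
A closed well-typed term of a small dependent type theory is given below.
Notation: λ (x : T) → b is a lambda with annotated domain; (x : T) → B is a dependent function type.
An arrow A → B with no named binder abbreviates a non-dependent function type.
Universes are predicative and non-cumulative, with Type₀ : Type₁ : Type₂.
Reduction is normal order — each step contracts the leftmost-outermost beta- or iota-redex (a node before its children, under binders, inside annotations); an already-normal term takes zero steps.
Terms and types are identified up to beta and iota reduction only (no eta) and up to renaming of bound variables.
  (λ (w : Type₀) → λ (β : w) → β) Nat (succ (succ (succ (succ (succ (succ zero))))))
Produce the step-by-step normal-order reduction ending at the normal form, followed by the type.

normal-order reduction sequence:
  (λ (w : Type₀) → λ (β : w) → β) Nat (succ (succ (succ (succ (succ (succ zero))))))
  ~> (λ (w : Nat) → w) (succ (succ (succ (succ (succ (succ zero))))))
  ~> succ (succ (succ (succ (succ (succ zero)))))
the term's type:
  Nat


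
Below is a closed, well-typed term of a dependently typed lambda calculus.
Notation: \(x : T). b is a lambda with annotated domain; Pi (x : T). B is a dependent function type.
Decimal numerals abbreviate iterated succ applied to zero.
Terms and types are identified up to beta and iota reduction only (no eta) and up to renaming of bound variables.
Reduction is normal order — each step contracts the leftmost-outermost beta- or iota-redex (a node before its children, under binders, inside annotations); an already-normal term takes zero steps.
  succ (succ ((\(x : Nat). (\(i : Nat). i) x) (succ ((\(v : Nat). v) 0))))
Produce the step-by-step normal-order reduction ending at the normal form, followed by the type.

reduction (normal order):
  succ (succ ((\(x : Nat). (\(i : Nat). i) x) (succ ((\(v : Nat). v) 0))))
  ~> succ (succ ((\(x : Nat). x) (succ ((\(i : Nat). i) 0))))
  ~> succ (succ (succ ((\(x : Nat). x) 0)))
  ~> 3
inferred type:
  Nat


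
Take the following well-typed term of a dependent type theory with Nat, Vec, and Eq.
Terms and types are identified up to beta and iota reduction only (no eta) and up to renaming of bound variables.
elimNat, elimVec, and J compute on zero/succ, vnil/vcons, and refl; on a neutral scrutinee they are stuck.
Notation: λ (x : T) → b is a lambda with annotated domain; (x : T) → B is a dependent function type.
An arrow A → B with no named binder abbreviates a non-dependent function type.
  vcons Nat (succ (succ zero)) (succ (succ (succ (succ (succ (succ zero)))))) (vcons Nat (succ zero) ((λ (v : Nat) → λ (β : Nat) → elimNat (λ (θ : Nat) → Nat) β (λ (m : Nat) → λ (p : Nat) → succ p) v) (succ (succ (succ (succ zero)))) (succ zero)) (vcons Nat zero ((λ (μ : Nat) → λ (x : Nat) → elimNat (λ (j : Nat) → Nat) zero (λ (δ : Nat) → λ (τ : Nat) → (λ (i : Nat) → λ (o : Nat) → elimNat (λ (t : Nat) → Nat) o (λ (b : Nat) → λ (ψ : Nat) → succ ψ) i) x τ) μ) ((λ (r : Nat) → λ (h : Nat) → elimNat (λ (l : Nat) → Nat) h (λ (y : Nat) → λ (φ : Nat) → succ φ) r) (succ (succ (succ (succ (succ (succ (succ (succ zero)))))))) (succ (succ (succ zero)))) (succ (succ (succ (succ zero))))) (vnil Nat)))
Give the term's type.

the term's type:
  Vec Nat (succ (succ (succ zero)))


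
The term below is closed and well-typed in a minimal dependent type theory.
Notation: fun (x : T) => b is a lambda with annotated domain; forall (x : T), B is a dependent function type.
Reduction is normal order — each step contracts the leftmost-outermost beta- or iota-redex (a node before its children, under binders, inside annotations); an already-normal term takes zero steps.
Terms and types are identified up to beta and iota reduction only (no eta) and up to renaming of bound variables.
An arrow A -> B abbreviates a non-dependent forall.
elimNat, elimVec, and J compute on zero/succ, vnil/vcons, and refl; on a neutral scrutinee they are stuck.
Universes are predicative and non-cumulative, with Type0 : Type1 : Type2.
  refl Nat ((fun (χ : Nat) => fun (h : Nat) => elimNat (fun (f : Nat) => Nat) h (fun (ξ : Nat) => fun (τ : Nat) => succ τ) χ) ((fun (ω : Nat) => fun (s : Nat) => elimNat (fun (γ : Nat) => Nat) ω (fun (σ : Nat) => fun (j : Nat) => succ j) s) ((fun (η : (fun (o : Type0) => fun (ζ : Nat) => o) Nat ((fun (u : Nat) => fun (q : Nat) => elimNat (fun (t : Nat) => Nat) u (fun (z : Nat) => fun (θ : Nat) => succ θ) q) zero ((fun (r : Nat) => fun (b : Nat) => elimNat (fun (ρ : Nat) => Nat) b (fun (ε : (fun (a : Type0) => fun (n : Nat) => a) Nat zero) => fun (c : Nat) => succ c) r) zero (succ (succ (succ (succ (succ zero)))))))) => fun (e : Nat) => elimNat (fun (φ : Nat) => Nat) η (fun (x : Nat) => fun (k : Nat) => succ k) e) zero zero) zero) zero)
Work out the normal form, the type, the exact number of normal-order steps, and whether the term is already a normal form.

normal form:
  refl Nat zero
inferred type:
  Eq Nat zero zero
normal-order step count: 9
term was already normal: no
first redex: a beta-redex


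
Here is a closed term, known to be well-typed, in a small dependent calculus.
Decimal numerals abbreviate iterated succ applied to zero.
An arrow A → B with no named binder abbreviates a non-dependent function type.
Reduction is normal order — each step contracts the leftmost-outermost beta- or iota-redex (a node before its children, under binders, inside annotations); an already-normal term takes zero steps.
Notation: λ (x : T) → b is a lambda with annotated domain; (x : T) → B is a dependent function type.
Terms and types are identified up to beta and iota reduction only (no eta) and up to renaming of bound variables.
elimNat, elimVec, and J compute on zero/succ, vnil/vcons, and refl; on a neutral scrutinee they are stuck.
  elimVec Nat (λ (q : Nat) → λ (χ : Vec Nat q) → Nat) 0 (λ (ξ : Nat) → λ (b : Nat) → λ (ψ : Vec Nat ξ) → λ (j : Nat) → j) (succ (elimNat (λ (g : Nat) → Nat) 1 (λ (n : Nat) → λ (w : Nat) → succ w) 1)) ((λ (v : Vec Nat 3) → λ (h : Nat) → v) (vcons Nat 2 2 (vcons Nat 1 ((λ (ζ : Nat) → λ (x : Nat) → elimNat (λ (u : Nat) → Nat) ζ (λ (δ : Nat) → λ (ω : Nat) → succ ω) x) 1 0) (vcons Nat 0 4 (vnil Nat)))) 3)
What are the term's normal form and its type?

normal form:
  0
inferred type:
  Nat


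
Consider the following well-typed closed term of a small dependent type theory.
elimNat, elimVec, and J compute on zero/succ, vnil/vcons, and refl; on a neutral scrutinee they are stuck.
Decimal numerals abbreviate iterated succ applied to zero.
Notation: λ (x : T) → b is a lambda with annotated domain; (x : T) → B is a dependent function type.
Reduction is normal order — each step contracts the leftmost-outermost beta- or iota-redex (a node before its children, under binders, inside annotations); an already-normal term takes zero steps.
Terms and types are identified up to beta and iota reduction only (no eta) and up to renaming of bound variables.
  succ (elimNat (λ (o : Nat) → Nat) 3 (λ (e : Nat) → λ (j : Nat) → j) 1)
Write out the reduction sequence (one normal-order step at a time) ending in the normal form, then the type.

normal-order reduction sequence:
  succ (elimNat (λ (o : Nat) → Nat) 3 (λ (e : Nat) → λ (j : Nat) → j) 1)
  ~> succ ((λ (o : Nat) → λ (e : Nat) → e) 0 (elimNat (λ (j : Nat) → Nat) 3 (λ (v : Nat) → λ (k : Nat) → k) 0))
  ~> succ ((λ (o : Nat) → o) (elimNat (λ (e : Nat) → Nat) 3 (λ (j : Nat) → λ (v : Nat) → v) 0))
  ~> succ (elimNat (λ (o : Nat) → Nat) 3 (λ (e : Nat) → λ (j : Nat) → j) 0)
  ~> 4
type:
  Nat


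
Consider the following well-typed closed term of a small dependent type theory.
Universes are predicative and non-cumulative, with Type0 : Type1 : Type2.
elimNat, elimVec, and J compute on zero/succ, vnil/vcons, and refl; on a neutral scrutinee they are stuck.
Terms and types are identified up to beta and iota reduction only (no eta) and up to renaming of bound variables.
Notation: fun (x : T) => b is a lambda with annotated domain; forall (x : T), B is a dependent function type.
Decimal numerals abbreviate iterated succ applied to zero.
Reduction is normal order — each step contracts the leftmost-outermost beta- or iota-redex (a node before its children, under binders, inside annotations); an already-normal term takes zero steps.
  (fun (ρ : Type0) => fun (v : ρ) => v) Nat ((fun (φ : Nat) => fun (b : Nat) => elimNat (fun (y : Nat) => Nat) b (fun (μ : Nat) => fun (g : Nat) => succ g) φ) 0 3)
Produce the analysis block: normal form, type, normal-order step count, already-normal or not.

reduced normal form:
  3
inferred type:
  Nat
reduction steps (normal order): 5
term was already normal: no
first contracted redex: a beta-redex


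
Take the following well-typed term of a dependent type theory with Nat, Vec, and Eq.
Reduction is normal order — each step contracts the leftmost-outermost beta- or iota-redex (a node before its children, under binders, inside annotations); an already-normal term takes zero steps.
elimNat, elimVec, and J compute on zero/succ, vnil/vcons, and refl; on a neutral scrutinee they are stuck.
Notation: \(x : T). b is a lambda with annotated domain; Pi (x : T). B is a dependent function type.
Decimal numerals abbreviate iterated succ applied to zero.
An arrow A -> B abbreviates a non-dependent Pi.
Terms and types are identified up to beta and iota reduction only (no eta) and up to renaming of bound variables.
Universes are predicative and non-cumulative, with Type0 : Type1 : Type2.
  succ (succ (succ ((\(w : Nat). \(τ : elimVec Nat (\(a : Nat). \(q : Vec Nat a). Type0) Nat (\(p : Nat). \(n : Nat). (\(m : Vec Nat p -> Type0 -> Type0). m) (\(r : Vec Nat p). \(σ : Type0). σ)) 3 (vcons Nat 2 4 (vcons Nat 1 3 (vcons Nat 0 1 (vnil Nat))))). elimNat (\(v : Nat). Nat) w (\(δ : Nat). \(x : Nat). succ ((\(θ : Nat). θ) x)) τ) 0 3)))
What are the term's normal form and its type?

reduced normal form:
  6
type:
  Nat
observation: contracting a beta-redex first, the term normalizes in 15 steps.


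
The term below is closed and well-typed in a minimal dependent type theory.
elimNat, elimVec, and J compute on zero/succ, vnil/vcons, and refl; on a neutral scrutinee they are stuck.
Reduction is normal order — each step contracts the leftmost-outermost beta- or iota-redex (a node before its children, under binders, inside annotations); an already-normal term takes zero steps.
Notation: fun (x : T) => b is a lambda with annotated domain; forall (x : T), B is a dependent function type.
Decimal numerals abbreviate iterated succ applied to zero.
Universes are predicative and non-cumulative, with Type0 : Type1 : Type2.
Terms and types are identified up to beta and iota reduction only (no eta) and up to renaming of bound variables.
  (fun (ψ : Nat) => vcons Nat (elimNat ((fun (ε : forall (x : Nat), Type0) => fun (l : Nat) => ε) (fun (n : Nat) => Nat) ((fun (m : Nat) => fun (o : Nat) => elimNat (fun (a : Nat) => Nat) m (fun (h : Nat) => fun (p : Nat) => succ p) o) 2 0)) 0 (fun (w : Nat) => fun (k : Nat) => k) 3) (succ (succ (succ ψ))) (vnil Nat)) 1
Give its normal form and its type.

reduced normal form:
  vcons Nat 0 4 (vnil Nat)
inferred type:
  Vec Nat 1
observation: the first redex contracted is a beta-redex; the normal form is reached in 11 normal-order steps.


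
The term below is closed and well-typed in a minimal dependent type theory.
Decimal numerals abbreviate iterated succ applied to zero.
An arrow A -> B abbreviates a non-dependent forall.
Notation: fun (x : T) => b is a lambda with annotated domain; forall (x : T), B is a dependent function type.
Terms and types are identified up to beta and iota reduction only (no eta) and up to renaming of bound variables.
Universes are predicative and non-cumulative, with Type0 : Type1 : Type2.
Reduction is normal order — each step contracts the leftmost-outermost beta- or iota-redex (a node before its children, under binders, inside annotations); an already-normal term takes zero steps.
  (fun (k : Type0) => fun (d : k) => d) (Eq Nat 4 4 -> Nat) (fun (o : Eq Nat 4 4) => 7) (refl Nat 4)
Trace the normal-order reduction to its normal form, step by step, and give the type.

normal-order reduction sequence:
  (fun (k : Type0) => fun (d : k) => d) (Eq Nat 4 4 -> Nat) (fun (o : Eq Nat 4 4) => 7) (refl Nat 4)
  ~> (fun (k : Eq Nat 4 4 -> Nat) => k) (fun (d : Eq Nat 4 4) => 7) (refl Nat 4)
  ~> (fun (k : Eq Nat 4 4) => 7) (refl Nat 4)
  ~> 7
the term's type:
  Nat


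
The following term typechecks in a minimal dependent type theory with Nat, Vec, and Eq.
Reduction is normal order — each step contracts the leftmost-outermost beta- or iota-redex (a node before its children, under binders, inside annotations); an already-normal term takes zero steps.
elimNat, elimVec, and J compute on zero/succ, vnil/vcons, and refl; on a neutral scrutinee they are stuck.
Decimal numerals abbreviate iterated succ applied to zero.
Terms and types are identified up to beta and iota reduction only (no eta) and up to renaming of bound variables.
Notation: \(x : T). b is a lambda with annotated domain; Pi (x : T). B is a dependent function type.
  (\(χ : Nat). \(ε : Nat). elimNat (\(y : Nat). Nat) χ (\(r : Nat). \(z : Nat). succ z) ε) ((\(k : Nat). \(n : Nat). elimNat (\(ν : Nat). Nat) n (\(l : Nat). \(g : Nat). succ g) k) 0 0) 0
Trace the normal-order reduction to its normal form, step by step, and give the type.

normal-order reduction:
  (\(χ : Nat). \(ε : Nat). elimNat (\(y : Nat). Nat) χ (\(r : Nat). \(z : Nat). succ z) ε) ((\(k : Nat). \(n : Nat). elimNat (\(ν : Nat). Nat) n (\(l : Nat). \(g : Nat). succ g) k) 0 0) 0
  ~> (\(χ : Nat). elimNat (\(ε : Nat). Nat) ((\(y : Nat). \(r : Nat). elimNat (\(z : Nat). Nat) r (\(k : Nat). \(n : Nat). succ n) y) 0 0) (\(ν : Nat). \(l : Nat). succ l) χ) 0
  ~> elimNat (\(χ : Nat). Nat) ((\(ε : Nat). \(y : Nat). elimNat (\(r : Nat). Nat) y (\(z : Nat). \(k : Nat). succ k) ε) 0 0) (\(n : Nat). \(ν : Nat). succ ν) 0
  ~> (\(χ : Nat). \(ε : Nat). elimNat (\(y : Nat). Nat) ε (\(r : Nat). \(z : Nat). succ z) χ) 0 0
  ~> (\(χ : Nat). elimNat (\(ε : Nat). Nat) χ (\(y : Nat). \(r : Nat). succ r) 0) 0
  ~> elimNat (\(χ : Nat). Nat) 0 (\(ε : Nat). \(y : Nat). succ y) 0
  ~> 0
inferred type:
  Nat


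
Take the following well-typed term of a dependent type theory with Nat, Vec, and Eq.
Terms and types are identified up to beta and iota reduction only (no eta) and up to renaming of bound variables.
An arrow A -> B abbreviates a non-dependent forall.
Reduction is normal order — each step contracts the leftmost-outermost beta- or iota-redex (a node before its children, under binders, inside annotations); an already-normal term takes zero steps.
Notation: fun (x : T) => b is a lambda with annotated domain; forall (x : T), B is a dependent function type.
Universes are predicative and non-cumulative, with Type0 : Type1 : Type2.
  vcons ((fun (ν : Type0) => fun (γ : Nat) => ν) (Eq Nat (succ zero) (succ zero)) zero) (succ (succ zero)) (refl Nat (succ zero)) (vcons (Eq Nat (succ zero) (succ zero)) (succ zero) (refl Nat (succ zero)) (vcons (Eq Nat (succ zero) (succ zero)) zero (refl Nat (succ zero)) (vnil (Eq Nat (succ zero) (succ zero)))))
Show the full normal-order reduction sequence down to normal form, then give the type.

normal-order reduction:
  vcons ((fun (ν : Type0) => fun (γ : Nat) => ν) (Eq Nat (succ zero) (succ zero)) zero) (succ (succ zero)) (refl Nat (succ zero)) (vcons (Eq Nat (succ zero) (succ zero)) (succ zero) (refl Nat (succ zero)) (vcons (Eq Nat (succ zero) (succ zero)) zero (refl Nat (succ zero)) (vnil (Eq Nat (succ zero) (succ zero)))))
  ~> vcons ((fun (ν : Nat) => Eq Nat (succ zero) (succ zero)) zero) (succ (succ zero)) (refl Nat (succ zero)) (vcons (Eq Nat (succ zero) (succ zero)) (succ zero) (refl Nat (succ zero)) (vcons (Eq Nat (succ zero) (succ zero)) zero (refl Nat (succ zero)) (vnil (Eq Nat (succ zero) (succ zero)))))
  ~> vcons (Eq Nat (succ zero) (succ zero)) (succ (succ zero)) (refl Nat (succ zero)) (vcons (Eq Nat (succ zero) (succ zero)) (succ zero) (refl Nat (succ zero)) (vcons (Eq Nat (succ zero) (succ zero)) zero (refl Nat (succ zero)) (vnil (Eq Nat (succ zero) (succ zero)))))
inferred type:
  Vec (Eq Nat (succ zero) (succ zero)) (succ (succ (succ zero)))


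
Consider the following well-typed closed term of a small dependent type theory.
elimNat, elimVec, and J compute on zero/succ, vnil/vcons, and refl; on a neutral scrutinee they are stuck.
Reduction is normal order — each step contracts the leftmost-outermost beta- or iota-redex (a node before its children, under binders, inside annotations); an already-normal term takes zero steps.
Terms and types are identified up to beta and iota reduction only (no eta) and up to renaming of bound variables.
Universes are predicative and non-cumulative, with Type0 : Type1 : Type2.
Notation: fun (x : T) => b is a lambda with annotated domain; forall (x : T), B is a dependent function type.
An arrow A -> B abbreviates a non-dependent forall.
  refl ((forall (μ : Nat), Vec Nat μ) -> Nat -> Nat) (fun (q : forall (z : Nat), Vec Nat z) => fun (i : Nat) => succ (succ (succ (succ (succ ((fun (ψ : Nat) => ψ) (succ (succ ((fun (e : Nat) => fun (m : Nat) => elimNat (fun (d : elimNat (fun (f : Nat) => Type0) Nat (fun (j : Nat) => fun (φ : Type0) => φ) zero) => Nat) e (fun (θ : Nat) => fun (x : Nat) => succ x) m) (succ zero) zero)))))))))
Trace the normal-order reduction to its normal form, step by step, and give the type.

reduction (normal order):
  refl ((forall (μ : Nat), Vec Nat μ) -> Nat -> Nat) (fun (q : forall (z : Nat), Vec Nat z) => fun (i : Nat) => succ (succ (succ (succ (succ ((fun (ψ : Nat) => ψ) (succ (succ ((fun (e : Nat) => fun (m : Nat) => elimNat (fun (d : elimNat (fun (f : Nat) => Type0) Nat (fun (j : Nat) => fun (φ : Type0) => φ) zero) => Nat) e (fun (θ : Nat) => fun (x : Nat) => succ x) m) (succ zero) zero)))))))))
  ~> refl ((forall (μ : Nat), Vec Nat μ) -> Nat -> Nat) (fun (q : forall (z : Nat), Vec Nat z) => fun (i : Nat) => succ (succ (succ (succ (succ (succ (succ ((fun (ψ : Nat) => fun (e : Nat) => elimNat (fun (m : elimNat (fun (d : Nat) => Type0) Nat (fun (f : Nat) => fun (j : Type0) => j) zero) => Nat) ψ (fun (φ : Nat) => fun (θ : Nat) => succ θ) e) (succ zero) zero))))))))
  ~> refl ((forall (μ : Nat), Vec Nat μ) -> Nat -> Nat) (fun (q : forall (z : Nat), Vec Nat z) => fun (i : Nat) => succ (succ (succ (succ (succ (succ (succ ((fun (ψ : Nat) => elimNat (fun (e : elimNat (fun (m : Nat) => Type0) Nat (fun (d : Nat) => fun (f : Type0) => f) zero) => Nat) (succ zero) (fun (j : Nat) => fun (φ : Nat) => succ φ) ψ) zero))))))))
  ~> refl ((forall (μ : Nat), Vec Nat μ) -> Nat -> Nat) (fun (q : forall (z : Nat), Vec Nat z) => fun (i : Nat) => succ (succ (succ (succ (succ (succ (succ (elimNat (fun (ψ : elimNat (fun (e : Nat) => Type0) Nat (fun (m : Nat) => fun (d : Type0) => d) zero) => Nat) (succ zero) (fun (f : Nat) => fun (j : Nat) => succ j) zero))))))))
  ~> refl ((forall (μ : Nat), Vec Nat μ) -> Nat -> Nat) (fun (q : forall (z : Nat), Vec Nat z) => fun (i : Nat) => succ (succ (succ (succ (succ (succ (succ (succ zero))))))))
inferred type:
  Eq ((forall (μ : Nat), Vec Nat μ) -> Nat -> Nat) (fun (q : forall (z : Nat), Vec Nat z) => fun (i : Nat) => succ (succ (succ (succ (succ (succ (succ (succ zero)))))))) (fun (ψ : forall (e : Nat), Vec Nat e) => fun (m : Nat) => succ (succ (succ (succ (succ (succ (succ (succ zero))))))))


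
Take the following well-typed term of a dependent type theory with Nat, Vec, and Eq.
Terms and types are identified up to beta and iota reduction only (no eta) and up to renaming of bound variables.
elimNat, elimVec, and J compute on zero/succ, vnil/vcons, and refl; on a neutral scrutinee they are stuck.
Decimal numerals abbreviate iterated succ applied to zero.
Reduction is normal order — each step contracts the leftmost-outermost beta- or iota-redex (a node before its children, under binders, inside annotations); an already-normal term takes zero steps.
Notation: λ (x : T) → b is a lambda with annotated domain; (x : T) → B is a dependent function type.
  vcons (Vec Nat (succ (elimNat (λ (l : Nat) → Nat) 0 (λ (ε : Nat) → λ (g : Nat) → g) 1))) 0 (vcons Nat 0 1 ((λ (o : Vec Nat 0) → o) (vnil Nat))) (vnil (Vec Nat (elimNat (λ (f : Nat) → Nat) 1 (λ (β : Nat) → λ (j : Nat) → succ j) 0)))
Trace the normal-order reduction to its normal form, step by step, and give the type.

normal-order reduction:
  vcons (Vec Nat (succ (elimNat (λ (l : Nat) → Nat) 0 (λ (ε : Nat) → λ (g : Nat) → g) 1))) 0 (vcons Nat 0 1 ((λ (o : Vec Nat 0) → o) (vnil Nat))) (vnil (Vec Nat (elimNat (λ (f : Nat) → Nat) 1 (λ (β : Nat) → λ (j : Nat) → succ j) 0)))
  ~> vcons (Vec Nat (succ ((λ (l : Nat) → λ (ε : Nat) → ε) 0 (elimNat (λ (g : Nat) → Nat) 0 (λ (o : Nat) → λ (f : Nat) → f) 0)))) 0 (vcons Nat 0 1 ((λ (β : Vec Nat 0) → β) (vnil Nat))) (vnil (Vec Nat (elimNat (λ (j : Nat) → Nat) 1 (λ (ρ : Nat) → λ (ω : Nat) → succ ω) 0)))
  ~> vcons (Vec Nat (succ ((λ (l : Nat) → l) (elimNat (λ (ε : Nat) → Nat) 0 (λ (g : Nat) → λ (o : Nat) → o) 0)))) 0 (vcons Nat 0 1 ((λ (f : Vec Nat 0) → f) (vnil Nat))) (vnil (Vec Nat (elimNat (λ (β : Nat) → Nat) 1 (λ (j : Nat) → λ (ρ : Nat) → succ ρ) 0)))
  ~> vcons (Vec Nat (succ (elimNat (λ (l : Nat) → Nat) 0 (λ (ε : Nat) → λ (g : Nat) → g) 0))) 0 (vcons Nat 0 1 ((λ (o : Vec Nat 0) → o) (vnil Nat))) (vnil (Vec Nat (elimNat (λ (f : Nat) → Nat) 1 (λ (β : Nat) → λ (j : Nat) → succ j) 0)))
  ~> vcons (Vec Nat 1) 0 (vcons Nat 0 1 ((λ (l : Vec Nat 0) → l) (vnil Nat))) (vnil (Vec Nat (elimNat (λ (ε : Nat) → Nat) 1 (λ (g : Nat) → λ (o : Nat) → succ o) 0)))
  ~> vcons (Vec Nat 1) 0 (vcons Nat 0 1 (vnil Nat)) (vnil (Vec Nat (elimNat (λ (l : Nat) → Nat) 1 (λ (ε : Nat) → λ (g : Nat) → succ g) 0)))
  ~> vcons (Vec Nat 1) 0 (vcons Nat 0 1 (vnil Nat)) (vnil (Vec Nat 1))
type:
  Vec (Vec Nat 1) 1


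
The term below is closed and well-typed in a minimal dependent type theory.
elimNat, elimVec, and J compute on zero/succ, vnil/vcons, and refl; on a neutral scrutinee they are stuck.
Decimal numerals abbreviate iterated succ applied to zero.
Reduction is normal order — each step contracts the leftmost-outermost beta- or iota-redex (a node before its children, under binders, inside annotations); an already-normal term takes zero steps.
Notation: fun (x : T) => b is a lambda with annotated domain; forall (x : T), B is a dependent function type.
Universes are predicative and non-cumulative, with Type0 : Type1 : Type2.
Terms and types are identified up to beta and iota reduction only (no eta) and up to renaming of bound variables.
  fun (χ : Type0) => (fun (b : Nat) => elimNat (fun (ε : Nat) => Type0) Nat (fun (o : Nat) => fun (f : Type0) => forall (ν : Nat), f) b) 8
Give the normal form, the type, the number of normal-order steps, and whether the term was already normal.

resulting normal form:
  fun (χ : Type0) => forall (b : Nat), forall (ε : Nat), forall (o : Nat), forall (f : Nat), forall (ν : Nat), forall (μ : Nat), forall (z : Nat), forall (φ : Nat), Nat
type:
  forall (χ : Type0), Type0
normal-order step count: 26
already normal: no
first contracted redex: a beta-redex


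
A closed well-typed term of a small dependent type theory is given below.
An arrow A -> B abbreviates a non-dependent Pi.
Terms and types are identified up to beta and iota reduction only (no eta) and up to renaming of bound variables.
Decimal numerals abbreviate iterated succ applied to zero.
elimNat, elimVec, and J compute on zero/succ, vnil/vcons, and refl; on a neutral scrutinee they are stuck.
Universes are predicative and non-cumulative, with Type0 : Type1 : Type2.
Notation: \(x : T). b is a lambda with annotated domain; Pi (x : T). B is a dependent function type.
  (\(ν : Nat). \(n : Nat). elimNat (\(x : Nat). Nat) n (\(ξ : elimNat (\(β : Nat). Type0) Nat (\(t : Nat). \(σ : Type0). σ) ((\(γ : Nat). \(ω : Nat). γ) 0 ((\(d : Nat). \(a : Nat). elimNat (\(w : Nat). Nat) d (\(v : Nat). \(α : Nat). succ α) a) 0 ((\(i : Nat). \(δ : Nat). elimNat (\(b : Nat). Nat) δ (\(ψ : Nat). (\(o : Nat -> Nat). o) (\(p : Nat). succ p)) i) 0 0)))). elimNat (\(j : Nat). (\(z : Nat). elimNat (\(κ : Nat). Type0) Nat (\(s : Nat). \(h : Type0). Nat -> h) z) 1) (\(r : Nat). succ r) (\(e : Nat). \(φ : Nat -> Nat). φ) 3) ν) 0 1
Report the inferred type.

inferred type:
  Nat


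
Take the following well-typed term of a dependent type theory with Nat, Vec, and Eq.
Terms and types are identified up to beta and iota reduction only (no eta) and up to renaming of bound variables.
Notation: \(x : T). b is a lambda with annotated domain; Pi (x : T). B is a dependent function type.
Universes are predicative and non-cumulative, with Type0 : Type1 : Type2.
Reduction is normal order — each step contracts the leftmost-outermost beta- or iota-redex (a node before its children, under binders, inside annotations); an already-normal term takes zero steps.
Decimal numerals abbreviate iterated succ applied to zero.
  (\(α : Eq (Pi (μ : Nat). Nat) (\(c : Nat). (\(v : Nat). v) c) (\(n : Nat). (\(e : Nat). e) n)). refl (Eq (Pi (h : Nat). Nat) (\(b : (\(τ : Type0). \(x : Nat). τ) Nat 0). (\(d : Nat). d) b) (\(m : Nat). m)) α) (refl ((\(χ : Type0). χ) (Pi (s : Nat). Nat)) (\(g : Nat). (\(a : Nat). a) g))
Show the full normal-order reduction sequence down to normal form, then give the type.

normal-order reduction sequence:
  (\(α : Eq (Pi (μ : Nat). Nat) (\(c : Nat). (\(v : Nat). v) c) (\(n : Nat). (\(e : Nat). e) n)). refl (Eq (Pi (h : Nat). Nat) (\(b : (\(τ : Type0). \(x : Nat). τ) Nat 0). (\(d : Nat). d) b) (\(m : Nat). m)) α) (refl ((\(χ : Type0). χ) (Pi (s : Nat). Nat)) (\(g : Nat). (\(a : Nat). a) g))
  ~> refl (Eq (Pi (α : Nat). Nat) (\(μ : (\(c : Type0). \(v : Nat). c) Nat 0). (\(n : Nat). n) μ) (\(e : Nat). e)) (refl ((\(h : Type0). h) (Pi (b : Nat). Nat)) (\(τ : Nat). (\(x : Nat). x) τ))
  ~> refl (Eq (Pi (α : Nat). Nat) (\(μ : (\(c : Nat). Nat) 0). (\(v : Nat). v) μ) (\(n : Nat). n)) (refl ((\(e : Type0). e) (Pi (h : Nat). Nat)) (\(b : Nat). (\(τ : Nat). τ) b))
  ~> refl (Eq (Pi (α : Nat). Nat) (\(μ : Nat). (\(c : Nat). c) μ) (\(v : Nat). v)) (refl ((\(n : Type0). n) (Pi (e : Nat). Nat)) (\(h : Nat). (\(b : Nat). b) h))
  ~> refl (Eq (Pi (α : Nat). Nat) (\(μ : Nat). μ) (\(c : Nat). c)) (refl ((\(v : Type0). v) (Pi (n : Nat). Nat)) (\(e : Nat). (\(h : Nat). h) e))
  ~> refl (Eq (Pi (α : Nat). Nat) (\(μ : Nat). μ) (\(c : Nat). c)) (refl (Pi (v : Nat). Nat) (\(n : Nat). (\(e : Nat). e) n))
  ~> refl (Eq (Pi (α : Nat). Nat) (\(μ : Nat). μ) (\(c : Nat). c)) (refl (Pi (v : Nat). Nat) (\(n : Nat). n))
the term's type:
  Eq (Eq (Pi (α : Nat). Nat) (\(μ : Nat). μ) (\(c : Nat). c)) (refl (Pi (v : Nat). Nat) (\(n : Nat). n)) (refl (Pi (e : Nat). Nat) (\(h : Nat). h))


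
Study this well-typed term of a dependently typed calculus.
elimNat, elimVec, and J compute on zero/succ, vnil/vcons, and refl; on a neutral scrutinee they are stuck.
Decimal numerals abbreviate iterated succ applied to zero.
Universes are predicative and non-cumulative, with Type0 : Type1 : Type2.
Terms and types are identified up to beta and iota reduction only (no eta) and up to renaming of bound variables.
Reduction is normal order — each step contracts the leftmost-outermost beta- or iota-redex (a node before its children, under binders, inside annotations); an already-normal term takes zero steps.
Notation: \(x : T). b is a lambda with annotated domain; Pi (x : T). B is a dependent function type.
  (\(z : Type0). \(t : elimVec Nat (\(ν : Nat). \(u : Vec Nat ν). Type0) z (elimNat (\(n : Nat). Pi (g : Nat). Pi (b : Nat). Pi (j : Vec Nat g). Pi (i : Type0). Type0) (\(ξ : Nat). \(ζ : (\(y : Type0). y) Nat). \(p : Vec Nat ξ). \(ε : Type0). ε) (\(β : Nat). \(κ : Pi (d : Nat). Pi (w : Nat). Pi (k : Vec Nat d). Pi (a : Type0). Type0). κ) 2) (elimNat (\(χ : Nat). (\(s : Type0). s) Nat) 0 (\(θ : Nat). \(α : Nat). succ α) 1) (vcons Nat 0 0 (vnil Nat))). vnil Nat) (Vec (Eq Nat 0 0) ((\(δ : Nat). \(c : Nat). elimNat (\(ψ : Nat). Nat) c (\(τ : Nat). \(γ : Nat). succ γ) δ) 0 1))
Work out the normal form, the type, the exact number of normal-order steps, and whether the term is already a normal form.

reduced normal form:
  \(z : Vec (Eq Nat 0 0) 1). vnil Nat
type:
  Pi (z : Vec (Eq Nat 0 0) 1). Vec Nat 0
normal-order step count: 17
already normal: no
first contracted redex: a beta-redex


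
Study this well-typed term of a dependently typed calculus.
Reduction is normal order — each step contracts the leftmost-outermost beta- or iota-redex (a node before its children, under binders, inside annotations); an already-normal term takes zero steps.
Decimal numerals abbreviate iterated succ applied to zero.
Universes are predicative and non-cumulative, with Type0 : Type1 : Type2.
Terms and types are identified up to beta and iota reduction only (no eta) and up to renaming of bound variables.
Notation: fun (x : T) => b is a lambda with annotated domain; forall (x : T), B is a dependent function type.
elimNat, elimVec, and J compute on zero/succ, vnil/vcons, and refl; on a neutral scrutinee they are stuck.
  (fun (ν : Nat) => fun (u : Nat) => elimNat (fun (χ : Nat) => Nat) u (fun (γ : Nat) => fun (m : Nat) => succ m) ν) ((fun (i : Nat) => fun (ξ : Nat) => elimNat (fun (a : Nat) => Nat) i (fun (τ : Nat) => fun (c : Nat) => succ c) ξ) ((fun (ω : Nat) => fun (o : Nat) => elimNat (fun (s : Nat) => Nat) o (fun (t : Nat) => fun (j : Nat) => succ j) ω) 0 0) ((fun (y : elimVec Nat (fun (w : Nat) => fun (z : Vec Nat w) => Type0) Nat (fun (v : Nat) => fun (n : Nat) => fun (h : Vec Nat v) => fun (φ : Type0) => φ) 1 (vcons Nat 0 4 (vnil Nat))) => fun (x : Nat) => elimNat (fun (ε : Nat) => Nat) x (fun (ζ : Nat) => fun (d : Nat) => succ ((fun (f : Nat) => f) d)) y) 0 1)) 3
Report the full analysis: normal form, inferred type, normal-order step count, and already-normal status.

normal form:
  4
the term's type:
  Nat
normal-order step count: 18
term was already normal: no
first contracted redex: a beta-redex


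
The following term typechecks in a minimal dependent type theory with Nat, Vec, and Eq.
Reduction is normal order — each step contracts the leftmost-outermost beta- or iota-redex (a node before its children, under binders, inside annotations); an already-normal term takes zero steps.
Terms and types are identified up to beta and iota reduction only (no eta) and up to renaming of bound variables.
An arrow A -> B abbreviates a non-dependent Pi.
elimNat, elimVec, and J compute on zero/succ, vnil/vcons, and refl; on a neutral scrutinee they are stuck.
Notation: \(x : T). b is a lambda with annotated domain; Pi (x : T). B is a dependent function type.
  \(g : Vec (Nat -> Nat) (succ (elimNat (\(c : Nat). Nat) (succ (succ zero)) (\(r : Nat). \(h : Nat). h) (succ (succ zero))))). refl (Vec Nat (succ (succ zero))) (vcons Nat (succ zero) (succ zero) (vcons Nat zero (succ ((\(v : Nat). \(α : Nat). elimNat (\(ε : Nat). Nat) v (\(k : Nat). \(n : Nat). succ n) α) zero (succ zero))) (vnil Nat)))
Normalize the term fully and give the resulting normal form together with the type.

resulting normal form:
  \(g : Vec (Nat -> Nat) (succ (succ (succ zero)))). refl (Vec Nat (succ (succ zero))) (vcons Nat (succ zero) (succ zero) (vcons Nat zero (succ (succ zero)) (vnil Nat)))
inferred type:
  Vec (Nat -> Nat) (succ (succ (succ zero))) -> Eq (Vec Nat (succ (succ zero))) (vcons Nat (succ zero) (succ zero) (vcons Nat zero (succ (succ zero)) (vnil Nat))) (vcons Nat (succ zero) (succ zero) (vcons Nat zero (succ (succ zero)) (vnil Nat)))
observation: the leftmost-outermost redex is an elimNat iota-redex, and normalization takes 13 steps.
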